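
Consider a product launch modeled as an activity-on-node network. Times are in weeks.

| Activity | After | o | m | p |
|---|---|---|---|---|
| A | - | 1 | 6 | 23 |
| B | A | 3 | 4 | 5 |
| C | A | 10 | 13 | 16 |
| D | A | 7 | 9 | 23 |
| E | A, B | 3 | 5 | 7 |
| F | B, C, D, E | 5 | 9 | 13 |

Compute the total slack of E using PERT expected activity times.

4 weeks

te_A = (1 + 4·6 + 23)/6 = 48/6 = 8
te_B = (3 + 4·4 + 5)/6 = 24/6 = 4
te_C = (10 + 4·13 + 16)/6 = 78/6 = 13
te_D = (7 + 4·9 + 23)/6 = 66/6 = 11
te_E = (3 + 4·5 + 7)/6 = 30/6 = 5
te_F = (5 + 4·9 + 13)/6 = 54/6 = 9

Forward pass:
ES_A = 0; EF_A = 8
ES_B = 8; EF_B = 8+4 = 12
ES_C = 8; EF_C = 8+13 = 21
ES_D = 8; EF_D = 8+11 = 19
ES_E = max(EF_A=8, EF_B=12) = 12; EF_E = 12+5 = 17
ES_F = max(EF_B=12, EF_C=21, EF_D=19, EF_E=17) = 21; EF_F = 21+9 = 30
Expected project duration μ = 30 weeks. Critical path: A → C → F.

Backward pass:
LF_F = 30; LS_F = 30−9 = 21
LF_E = LS_F = 21; LS_E = 21−5 = 16
LF_D = LS_F = 21; LS_D = 21−11 = 10
LF_C = LS_F = 21; LS_C = 21−13 = 8
LF_B = min(LS_E=16, LS_F=21) = 16; LS_B = 16−4 = 12
LF_A = min(LS_B=12, LS_C=8, LS_D=10, LS_E=16) = 8; LS_A = 8−8 = 0
Slack_E = LS_E − ES_E = 16 − 12 = 4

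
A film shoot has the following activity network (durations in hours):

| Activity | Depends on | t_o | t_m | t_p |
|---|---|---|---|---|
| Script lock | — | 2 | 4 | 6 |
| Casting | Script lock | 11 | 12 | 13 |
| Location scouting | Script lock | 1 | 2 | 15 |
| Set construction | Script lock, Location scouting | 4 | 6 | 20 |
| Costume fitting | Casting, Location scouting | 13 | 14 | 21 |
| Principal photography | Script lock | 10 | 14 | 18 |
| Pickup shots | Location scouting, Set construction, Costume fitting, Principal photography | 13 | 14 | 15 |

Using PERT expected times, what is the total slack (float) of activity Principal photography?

te_Script lock = (2 + 4·4 + 6)/6 = 24/6 = 4
te_Casting = (11 + 4·12 + 13)/6 = 72/6 = 12
te_Location scouting = (1 + 4·2 + 15)/6 = 24/6 = 4
te_Set construction = (4 + 4·6 + 20)/6 = 48/6 = 8
te_Costume fitting = (13 + 4·14 + 21)/6 = 90/6 = 15
te_Principal photography = (10 + 4·14 + 18)/6 = 84/6 = 14
te_Pickup shots = (13 + 4·14 + 15)/6 = 84/6 = 14

Forward pass:
ES_Script lock = 0; EF_Script lock = 4
ES_Casting = 4; EF_Casting = 4+12 = 16
ES_Location scouting = 4; EF_Location scouting = 4+4 = 8
ES_Set construction = max(EF_Script lock=4, EF_Location scouting=8) = 8; EF_Set construction = 8+8 = 16
ES_Costume fitting = max(EF_Casting=16, EF_Location scouting=8) = 16; EF_Costume fitting = 16+15 = 31
ES_Principal photography = 4; EF_Principal photography = 4+14 = 18
ES_Pickup shots = max(EF_Location scouting=8, EF_Set construction=16, EF_Costume fitting=31, EF_Principal photography=18) = 31; EF_Pickup shots = 31+14 = 45
Expected project duration μ = 45 hours. Critical path: Script lock → Casting → Costume fitting → Pickup shots.

Backward pass:
LF_Pickup shots = 45; LS_Pickup shots = 45−14 = 31
LF_Principal photography = LS_Pickup shots = 31; LS_Principal photography = 31−14 = 17
LF_Costume fitting = LS_Pickup shots = 31; LS_Costume fitting = 31−15 = 16
LF_Set construction = LS_Pickup shots = 31; LS_Set construction = 31−8 = 23
LF_Location scouting = min(LS_Set construction=23, LS_Costume fitting=16, LS_Pickup shots=31) = 16; LS_Location scouting = 16−4 = 12
LF_Casting = LS_Costume fitting = 16; LS_Casting = 16−12 = 4
LF_Script lock = min(LS_Casting=4, LS_Location scouting=12, LS_Set construction=23, LS_Principal photography=17) = 4; LS_Script lock = 4−4 = 0
Slack_Principal photography = LS_Principal photography − ES_Principal photography = 17 − 4 = 13

13 hours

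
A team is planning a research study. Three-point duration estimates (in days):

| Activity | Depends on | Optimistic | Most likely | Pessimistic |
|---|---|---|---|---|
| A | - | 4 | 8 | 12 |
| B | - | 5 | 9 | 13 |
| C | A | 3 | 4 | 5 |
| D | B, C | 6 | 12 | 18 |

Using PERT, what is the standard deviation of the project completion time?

2.43 days

te_A = (4 + 4·8 + 12)/6 = 48/6 = 8; σ²_A = ((12−4)/6)² = 1.778
te_B = (5 + 4·9 + 13)/6 = 54/6 = 9; σ²_B = ((13−5)/6)² = 1.778
te_C = (3 + 4·4 + 5)/6 = 24/6 = 4; σ²_C = ((5−3)/6)² = 0.111
te_D = (6 + 4·12 + 18)/6 = 72/6 = 12; σ²_D = ((18−6)/6)² = 4.000

Forward pass:
ES_A = 0; EF_A = 8
ES_B = 0; EF_B = 9
ES_C = 8; EF_C = 8+4 = 12
ES_D = max(EF_B=9, EF_C=12) = 12; EF_D = 12+12 = 24
Expected project duration μ = 24 days. Critical path: A → C → D.

Variance along critical path = 1.778 + 0.111 + 4.000 = 5.889
σ = √5.889 = 2.427 days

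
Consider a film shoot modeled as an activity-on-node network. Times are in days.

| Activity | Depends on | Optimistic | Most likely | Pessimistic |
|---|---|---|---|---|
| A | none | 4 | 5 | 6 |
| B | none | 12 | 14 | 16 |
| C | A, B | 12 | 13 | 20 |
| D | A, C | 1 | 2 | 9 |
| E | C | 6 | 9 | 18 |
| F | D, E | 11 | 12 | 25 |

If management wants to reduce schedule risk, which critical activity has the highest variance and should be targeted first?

F

te_A = (4 + 4·5 + 6)/6 = 30/6 = 5; σ²_A = ((6−4)/6)² = 0.111
te_B = (12 + 4·14 + 16)/6 = 84/6 = 14; σ²_B = ((16−12)/6)² = 0.444
te_C = (12 + 4·13 + 20)/6 = 84/6 = 14; σ²_C = ((20−12)/6)² = 1.778
te_D = (1 + 4·2 + 9)/6 = 18/6 = 3; σ²_D = ((9−1)/6)² = 1.778
te_E = (6 + 4·9 + 18)/6 = 60/6 = 10; σ²_E = ((18−6)/6)² = 4.000
te_F = (11 + 4·12 + 25)/6 = 84/6 = 14; σ²_F = ((25−11)/6)² = 5.444

Forward pass:
ES_A = 0; EF_A = 5
ES_B = 0; EF_B = 14
ES_C = max(EF_A=5, EF_B=14) = 14; EF_C = 14+14 = 28
ES_D = max(EF_A=5, EF_C=28) = 28; EF_D = 28+3 = 31
ES_E = 28; EF_E = 28+10 = 38
ES_F = max(EF_D=31, EF_E=38) = 38; EF_F = 38+14 = 52
Expected project duration μ = 52 days. Critical path: B → C → E → F.

Variances on critical path: σ²_B=0.444, σ²_C=1.778, σ²_E=4.000, σ²_F=5.444.
Largest is σ²_F = 5.444.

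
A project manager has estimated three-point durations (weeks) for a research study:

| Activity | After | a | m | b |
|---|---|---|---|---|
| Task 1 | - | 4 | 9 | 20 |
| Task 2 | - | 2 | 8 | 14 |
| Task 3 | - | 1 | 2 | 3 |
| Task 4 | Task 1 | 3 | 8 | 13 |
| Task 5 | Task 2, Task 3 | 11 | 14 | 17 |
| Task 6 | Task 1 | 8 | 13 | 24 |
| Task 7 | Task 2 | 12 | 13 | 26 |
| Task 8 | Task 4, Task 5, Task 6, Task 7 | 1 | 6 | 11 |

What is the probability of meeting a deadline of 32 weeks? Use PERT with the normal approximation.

te_Task 1 = (4 + 4·9 + 20)/6 = 60/6 = 10; σ²_Task 1 = ((20−4)/6)² = 7.111
te_Task 2 = (2 + 4·8 + 14)/6 = 48/6 = 8; σ²_Task 2 = ((14−2)/6)² = 4.000
te_Task 3 = (1 + 4·2 + 3)/6 = 12/6 = 2; σ²_Task 3 = ((3−1)/6)² = 0.111
te_Task 4 = (3 + 4·8 + 13)/6 = 48/6 = 8; σ²_Task 4 = ((13−3)/6)² = 2.778
te_Task 5 = (11 + 4·14 + 17)/6 = 84/6 = 14; σ²_Task 5 = ((17−11)/6)² = 1.000
te_Task 6 = (8 + 4·13 + 24)/6 = 84/6 = 14; σ²_Task 6 = ((24−8)/6)² = 7.111
te_Task 7 = (12 + 4·13 + 26)/6 = 90/6 = 15; σ²_Task 7 = ((26−12)/6)² = 5.444
te_Task 8 = (1 + 4·6 + 11)/6 = 36/6 = 6; σ²_Task 8 = ((11−1)/6)² = 2.778

Forward pass:
ES_Task 1 = 0; EF_Task 1 = 10
ES_Task 2 = 0; EF_Task 2 = 8
ES_Task 3 = 0; EF_Task 3 = 2
ES_Task 4 = 10; EF_Task 4 = 10+8 = 18
ES_Task 5 = max(EF_Task 2=8, EF_Task 3=2) = 8; EF_Task 5 = 8+14 = 22
ES_Task 6 = 10; EF_Task 6 = 10+14 = 24
ES_Task 7 = 8; EF_Task 7 = 8+15 = 23
ES_Task 8 = max(EF_Task 4=18, EF_Task 5=22, EF_Task 6=24, EF_Task 7=23) = 24; EF_Task 8 = 24+6 = 30
Expected project duration μ = 30 weeks. Critical path: Task 1 → Task 6 → Task 8.

Variance along critical path = 7.111 + 7.111 + 2.778 = 17.000; σ = √17.000 = 4.123 weeks.
Z = (32 − 30) / 4.123 = 0.485
P(T ≤ 32) = Φ(0.485) ≈ 0.686

0.686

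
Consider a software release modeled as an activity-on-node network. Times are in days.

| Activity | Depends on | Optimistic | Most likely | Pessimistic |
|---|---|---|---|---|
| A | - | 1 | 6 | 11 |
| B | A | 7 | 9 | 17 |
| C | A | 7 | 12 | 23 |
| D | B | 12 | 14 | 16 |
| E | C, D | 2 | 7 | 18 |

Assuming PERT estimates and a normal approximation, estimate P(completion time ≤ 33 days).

te_A = (1 + 4·6 + 11)/6 = 36/6 = 6; σ²_A = ((11−1)/6)² = 2.778
te_B = (7 + 4·9 + 17)/6 = 60/6 = 10; σ²_B = ((17−7)/6)² = 2.778
te_C = (7 + 4·12 + 23)/6 = 78/6 = 13; σ²_C = ((23−7)/6)² = 7.111
te_D = (12 + 4·14 + 16)/6 = 84/6 = 14; σ²_D = ((16−12)/6)² = 0.444
te_E = (2 + 4·7 + 18)/6 = 48/6 = 8; σ²_E = ((18−2)/6)² = 7.111

Forward pass:
ES_A = 0; EF_A = 6
ES_B = 6; EF_B = 6+10 = 16
ES_C = 6; EF_C = 6+13 = 19
ES_D = 16; EF_D = 16+14 = 30
ES_E = max(EF_C=19, EF_D=30) = 30; EF_E = 30+8 = 38
Expected project duration μ = 38 days. Critical path: A → B → D → E.

Variance along critical path = 2.778 + 2.778 + 0.444 + 7.111 = 13.111; σ = √13.111 = 3.621 days.
Z = (33 − 38) / 3.621 = -1.381
P(T ≤ 33) = Φ(-1.381) ≈ 0.084

0.084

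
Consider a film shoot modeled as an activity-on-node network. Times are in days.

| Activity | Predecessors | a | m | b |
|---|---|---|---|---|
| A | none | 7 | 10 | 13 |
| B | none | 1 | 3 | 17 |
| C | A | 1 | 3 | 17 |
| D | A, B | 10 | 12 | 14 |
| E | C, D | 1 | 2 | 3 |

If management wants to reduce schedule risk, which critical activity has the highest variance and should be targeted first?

te_A = (7 + 4·10 + 13)/6 = 60/6 = 10; σ²_A = ((13−7)/6)² = 1.000
te_B = (1 + 4·3 + 17)/6 = 30/6 = 5; σ²_B = ((17−1)/6)² = 7.111
te_C = (1 + 4·3 + 17)/6 = 30/6 = 5; σ²_C = ((17−1)/6)² = 7.111
te_D = (10 + 4·12 + 14)/6 = 72/6 = 12; σ²_D = ((14−10)/6)² = 0.444
te_E = (1 + 4·2 + 3)/6 = 12/6 = 2; σ²_E = ((3−1)/6)² = 0.111

Forward pass:
ES_A = 0; EF_A = 10
ES_B = 0; EF_B = 5
ES_C = 10; EF_C = 10+5 = 15
ES_D = max(EF_A=10, EF_B=5) = 10; EF_D = 10+12 = 22
ES_E = max(EF_C=15, EF_D=22) = 22; EF_E = 22+2 = 24
Expected project duration μ = 24 days. Critical path: A → D → E.

Variances on critical path: σ²_A=1.000, σ²_D=0.444, σ²_E=0.111.
Largest is σ²_A = 1.000.

A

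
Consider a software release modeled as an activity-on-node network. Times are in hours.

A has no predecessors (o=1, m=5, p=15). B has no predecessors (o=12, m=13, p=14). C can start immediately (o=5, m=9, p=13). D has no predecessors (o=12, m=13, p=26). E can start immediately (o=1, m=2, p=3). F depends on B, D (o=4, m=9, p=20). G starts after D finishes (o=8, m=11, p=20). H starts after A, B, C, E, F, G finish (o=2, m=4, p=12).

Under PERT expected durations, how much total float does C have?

te_A = (1 + 4·5 + 15)/6 = 36/6 = 6
te_B = (12 + 4·13 + 14)/6 = 78/6 = 13
te_C = (5 + 4·9 + 13)/6 = 54/6 = 9
te_D = (12 + 4·13 + 26)/6 = 90/6 = 15
te_E = (1 + 4·2 + 3)/6 = 12/6 = 2
te_F = (4 + 4·9 + 20)/6 = 60/6 = 10
te_G = (8 + 4·11 + 20)/6 = 72/6 = 12
te_H = (2 + 4·4 + 12)/6 = 30/6 = 5

Forward pass:
ES_A = 0; EF_A = 6
ES_B = 0; EF_B = 13
ES_C = 0; EF_C = 9
ES_D = 0; EF_D = 15
ES_E = 0; EF_E = 2
ES_F = max(EF_B=13, EF_D=15) = 15; EF_F = 15+10 = 25
ES_G = 15; EF_G = 15+12 = 27
ES_H = max(EF_A=6, EF_B=13, EF_C=9, EF_E=2, EF_F=25, EF_G=27) = 27; EF_H = 27+5 = 32
Expected project duration μ = 32 hours. Critical path: D → G → H.

Backward pass:
LF_H = 32; LS_H = 32−5 = 27
LF_G = LS_H = 27; LS_G = 27−12 = 15
LF_F = LS_H = 27; LS_F = 27−10 = 17
LF_E = LS_H = 27; LS_E = 27−2 = 25
LF_D = min(LS_F=17, LS_G=15) = 15; LS_D = 15−15 = 0
LF_C = LS_H = 27; LS_C = 27−9 = 18
LF_B = min(LS_F=17, LS_H=27) = 17; LS_B = 17−13 = 4
LF_A = LS_H = 27; LS_A = 27−6 = 21
Slack_C = LS_C − ES_C = 18 − 0 = 18

18 hours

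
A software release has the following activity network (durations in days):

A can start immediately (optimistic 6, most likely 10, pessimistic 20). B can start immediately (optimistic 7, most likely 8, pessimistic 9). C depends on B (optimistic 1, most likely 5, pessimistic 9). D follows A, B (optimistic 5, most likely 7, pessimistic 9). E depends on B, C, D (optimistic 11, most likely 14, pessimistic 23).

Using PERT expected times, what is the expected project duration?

te_A = (6 + 4·10 + 20)/6 = 66/6 = 11
te_B = (7 + 4·8 + 9)/6 = 48/6 = 8
te_C = (1 + 4·5 + 9)/6 = 30/6 = 5
te_D = (5 + 4·7 + 9)/6 = 42/6 = 7
te_E = (11 + 4·14 + 23)/6 = 90/6 = 15

Forward pass:
ES_A = 0; EF_A = 11
ES_B = 0; EF_B = 8
ES_C = 8; EF_C = 8+5 = 13
ES_D = max(EF_A=11, EF_B=8) = 11; EF_D = 11+7 = 18
ES_E = max(EF_B=8, EF_C=13, EF_D=18) = 18; EF_E = 18+15 = 33
Expected project duration μ = 33 days. Critical path: A → D → E.

33 days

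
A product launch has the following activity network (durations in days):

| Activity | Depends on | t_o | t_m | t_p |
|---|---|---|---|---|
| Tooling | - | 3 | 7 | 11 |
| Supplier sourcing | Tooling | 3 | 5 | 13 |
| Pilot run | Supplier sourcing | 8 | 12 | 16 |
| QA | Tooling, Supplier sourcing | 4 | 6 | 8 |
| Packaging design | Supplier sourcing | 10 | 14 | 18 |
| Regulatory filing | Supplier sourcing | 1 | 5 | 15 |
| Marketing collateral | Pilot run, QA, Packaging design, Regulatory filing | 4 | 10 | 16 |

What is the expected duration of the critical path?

37 days

te_Tooling = (3 + 4·7 + 11)/6 = 42/6 = 7
te_Supplier sourcing = (3 + 4·5 + 13)/6 = 36/6 = 6
te_Pilot run = (8 + 4·12 + 16)/6 = 72/6 = 12
te_QA = (4 + 4·6 + 8)/6 = 36/6 = 6
te_Packaging design = (10 + 4·14 + 18)/6 = 84/6 = 14
te_Regulatory filing = (1 + 4·5 + 15)/6 = 36/6 = 6
te_Marketing collateral = (4 + 4·10 + 16)/6 = 60/6 = 10

Forward pass:
ES_Tooling = 0; EF_Tooling = 7
ES_Supplier sourcing = 7; EF_Supplier sourcing = 7+6 = 13
ES_Pilot run = 13; EF_Pilot run = 13+12 = 25
ES_QA = max(EF_Tooling=7, EF_Supplier sourcing=13) = 13; EF_QA = 13+6 = 19
ES_Packaging design = 13; EF_Packaging design = 13+14 = 27
ES_Regulatory filing = 13; EF_Regulatory filing = 13+6 = 19
ES_Marketing collateral = max(EF_Pilot run=25, EF_QA=19, EF_Packaging design=27, EF_Regulatory filing=19) = 27; EF_Marketing collateral = 27+10 = 37
Expected project duration μ = 37 days. Critical path: Tooling → Supplier sourcing → Packaging design → Marketing collateral.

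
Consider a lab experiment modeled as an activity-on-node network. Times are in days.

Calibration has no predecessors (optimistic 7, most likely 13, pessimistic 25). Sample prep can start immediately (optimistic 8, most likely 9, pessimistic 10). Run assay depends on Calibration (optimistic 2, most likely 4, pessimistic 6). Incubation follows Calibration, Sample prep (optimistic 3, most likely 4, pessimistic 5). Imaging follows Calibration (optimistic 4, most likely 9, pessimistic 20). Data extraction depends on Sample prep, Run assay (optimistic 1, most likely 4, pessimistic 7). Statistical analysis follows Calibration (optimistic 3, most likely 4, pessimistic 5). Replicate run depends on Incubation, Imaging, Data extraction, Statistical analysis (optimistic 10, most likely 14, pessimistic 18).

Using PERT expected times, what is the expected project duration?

te_Calibration = (7 + 4·13 + 25)/6 = 84/6 = 14
te_Sample prep = (8 + 4·9 + 10)/6 = 54/6 = 9
te_Run assay = (2 + 4·4 + 6)/6 = 24/6 = 4
te_Incubation = (3 + 4·4 + 5)/6 = 24/6 = 4
te_Imaging = (4 + 4·9 + 20)/6 = 60/6 = 10
te_Data extraction = (1 + 4·4 + 7)/6 = 24/6 = 4
te_Statistical analysis = (3 + 4·4 + 5)/6 = 24/6 = 4
te_Replicate run = (10 + 4·14 + 18)/6 = 84/6 = 14

Forward pass:
ES_Calibration = 0; EF_Calibration = 14
ES_Sample prep = 0; EF_Sample prep = 9
ES_Run assay = 14; EF_Run assay = 14+4 = 18
ES_Incubation = max(EF_Calibration=14, EF_Sample prep=9) = 14; EF_Incubation = 14+4 = 18
ES_Imaging = 14; EF_Imaging = 14+10 = 24
ES_Data extraction = max(EF_Sample prep=9, EF_Run assay=18) = 18; EF_Data extraction = 18+4 = 22
ES_Statistical analysis = 14; EF_Statistical analysis = 14+4 = 18
ES_Replicate run = max(EF_Incubation=18, EF_Imaging=24, EF_Data extraction=22, EF_Statistical analysis=18) = 24; EF_Replicate run = 24+14 = 38
Expected project duration μ = 38 days. Critical path: Calibration → Imaging → Replicate run.

38 days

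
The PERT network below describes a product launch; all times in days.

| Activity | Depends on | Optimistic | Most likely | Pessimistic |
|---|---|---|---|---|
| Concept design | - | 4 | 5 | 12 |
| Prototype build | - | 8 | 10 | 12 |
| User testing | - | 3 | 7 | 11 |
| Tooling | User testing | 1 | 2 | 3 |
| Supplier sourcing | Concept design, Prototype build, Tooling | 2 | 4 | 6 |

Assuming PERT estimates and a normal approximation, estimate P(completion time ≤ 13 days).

te_Concept design = (4 + 4·5 + 12)/6 = 36/6 = 6; σ²_Concept design = ((12−4)/6)² = 1.778
te_Prototype build = (8 + 4·10 + 12)/6 = 60/6 = 10; σ²_Prototype build = ((12−8)/6)² = 0.444
te_User testing = (3 + 4·7 + 11)/6 = 42/6 = 7; σ²_User testing = ((11−3)/6)² = 1.778
te_Tooling = (1 + 4·2 + 3)/6 = 12/6 = 2; σ²_Tooling = ((3−1)/6)² = 0.111
te_Supplier sourcing = (2 + 4·4 + 6)/6 = 24/6 = 4; σ²_Supplier sourcing = ((6−2)/6)² = 0.444

Forward pass:
ES_Concept design = 0; EF_Concept design = 6
ES_Prototype build = 0; EF_Prototype build = 10
ES_User testing = 0; EF_User testing = 7
ES_Tooling = 7; EF_Tooling = 7+2 = 9
ES_Supplier sourcing = max(EF_Concept design=6, EF_Prototype build=10, EF_Tooling=9) = 10; EF_Supplier sourcing = 10+4 = 14
Expected project duration μ = 14 days. Critical path: Prototype build → Supplier sourcing.

Variance along critical path = 0.444 + 0.444 = 0.889; σ = √0.889 = 0.943 days.
Z = (13 − 14) / 0.943 = -1.061
P(T ≤ 13) = Φ(-1.061) ≈ 0.144

0.144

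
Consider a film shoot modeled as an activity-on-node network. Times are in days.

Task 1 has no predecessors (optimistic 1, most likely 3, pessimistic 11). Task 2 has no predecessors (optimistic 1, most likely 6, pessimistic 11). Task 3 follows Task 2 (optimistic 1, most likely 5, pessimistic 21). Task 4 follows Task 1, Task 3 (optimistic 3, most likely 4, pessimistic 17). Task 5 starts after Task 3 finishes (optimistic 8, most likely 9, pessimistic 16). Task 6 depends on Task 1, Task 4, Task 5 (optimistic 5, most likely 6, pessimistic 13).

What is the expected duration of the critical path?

te_Task 1 = (1 + 4·3 + 11)/6 = 24/6 = 4
te_Task 2 = (1 + 4·6 + 11)/6 = 36/6 = 6
te_Task 3 = (1 + 4·5 + 21)/6 = 42/6 = 7
te_Task 4 = (3 + 4·4 + 17)/6 = 36/6 = 6
te_Task 5 = (8 + 4·9 + 16)/6 = 60/6 = 10
te_Task 6 = (5 + 4·6 + 13)/6 = 42/6 = 7

Forward pass:
ES_Task 1 = 0; EF_Task 1 = 4
ES_Task 2 = 0; EF_Task 2 = 6
ES_Task 3 = 6; EF_Task 3 = 6+7 = 13
ES_Task 4 = max(EF_Task 1=4, EF_Task 3=13) = 13; EF_Task 4 = 13+6 = 19
ES_Task 5 = 13; EF_Task 5 = 13+10 = 23
ES_Task 6 = max(EF_Task 1=4, EF_Task 4=19, EF_Task 5=23) = 23; EF_Task 6 = 23+7 = 30
Expected project duration μ = 30 days. Critical path: Task 2 → Task 3 → Task 5 → Task 6.

30 days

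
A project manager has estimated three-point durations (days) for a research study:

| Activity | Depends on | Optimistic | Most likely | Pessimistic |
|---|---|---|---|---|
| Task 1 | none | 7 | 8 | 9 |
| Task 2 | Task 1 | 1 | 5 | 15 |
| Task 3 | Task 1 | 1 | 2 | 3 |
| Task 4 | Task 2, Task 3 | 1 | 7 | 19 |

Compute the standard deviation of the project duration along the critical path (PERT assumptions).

te_Task 1 = (7 + 4·8 + 9)/6 = 48/6 = 8; σ²_Task 1 = ((9−7)/6)² = 0.111
te_Task 2 = (1 + 4·5 + 15)/6 = 36/6 = 6; σ²_Task 2 = ((15−1)/6)² = 5.444
te_Task 3 = (1 + 4·2 + 3)/6 = 12/6 = 2; σ²_Task 3 = ((3−1)/6)² = 0.111
te_Task 4 = (1 + 4·7 + 19)/6 = 48/6 = 8; σ²_Task 4 = ((19−1)/6)² = 9.000

Forward pass:
ES_Task 1 = 0; EF_Task 1 = 8
ES_Task 2 = 8; EF_Task 2 = 8+6 = 14
ES_Task 3 = 8; EF_Task 3 = 8+2 = 10
ES_Task 4 = max(EF_Task 2=14, EF_Task 3=10) = 14; EF_Task 4 = 14+8 = 22
Expected project duration μ = 22 days. Critical path: Task 1 → Task 2 → Task 4.

Variance along critical path = 0.111 + 5.444 + 9.000 = 14.556
σ = √14.556 = 3.815 days

3.82 days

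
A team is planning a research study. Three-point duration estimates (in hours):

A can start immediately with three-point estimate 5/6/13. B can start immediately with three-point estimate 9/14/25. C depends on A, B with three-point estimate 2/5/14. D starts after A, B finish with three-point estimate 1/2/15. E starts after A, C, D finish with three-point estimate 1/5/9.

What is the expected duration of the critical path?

26 hours

te_A = (5 + 4·6 + 13)/6 = 42/6 = 7
te_B = (9 + 4·14 + 25)/6 = 90/6 = 15
te_C = (2 + 4·5 + 14)/6 = 36/6 = 6
te_D = (1 + 4·2 + 15)/6 = 24/6 = 4
te_E = (1 + 4·5 + 9)/6 = 30/6 = 5

Forward pass:
ES_A = 0; EF_A = 7
ES_B = 0; EF_B = 15
ES_C = max(EF_A=7, EF_B=15) = 15; EF_C = 15+6 = 21
ES_D = max(EF_A=7, EF_B=15) = 15; EF_D = 15+4 = 19
ES_E = max(EF_A=7, EF_C=21, EF_D=19) = 21; EF_E = 21+5 = 26
Expected project duration μ = 26 hours. Critical path: B → C → E.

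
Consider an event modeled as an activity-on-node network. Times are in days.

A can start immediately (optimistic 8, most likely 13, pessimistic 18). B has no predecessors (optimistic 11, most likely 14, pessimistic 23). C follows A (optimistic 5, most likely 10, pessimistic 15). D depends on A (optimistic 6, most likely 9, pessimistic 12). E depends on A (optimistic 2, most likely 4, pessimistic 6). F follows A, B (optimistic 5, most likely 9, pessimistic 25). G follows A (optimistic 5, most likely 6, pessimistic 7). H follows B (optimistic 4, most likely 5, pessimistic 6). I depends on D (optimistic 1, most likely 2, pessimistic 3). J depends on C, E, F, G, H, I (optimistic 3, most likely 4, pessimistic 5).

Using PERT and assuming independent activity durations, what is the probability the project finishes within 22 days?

te_A = (8 + 4·13 + 18)/6 = 78/6 = 13; σ²_A = ((18−8)/6)² = 2.778
te_B = (11 + 4·14 + 23)/6 = 90/6 = 15; σ²_B = ((23−11)/6)² = 4.000
te_C = (5 + 4·10 + 15)/6 = 60/6 = 10; σ²_C = ((15−5)/6)² = 2.778
te_D = (6 + 4·9 + 12)/6 = 54/6 = 9; σ²_D = ((12−6)/6)² = 1.000
te_E = (2 + 4·4 + 6)/6 = 24/6 = 4; σ²_E = ((6−2)/6)² = 0.444
te_F = (5 + 4·9 + 25)/6 = 66/6 = 11; σ²_F = ((25−5)/6)² = 11.111
te_G = (5 + 4·6 + 7)/6 = 36/6 = 6; σ²_G = ((7−5)/6)² = 0.111
te_H = (4 + 4·5 + 6)/6 = 30/6 = 5; σ²_H = ((6−4)/6)² = 0.111
te_I = (1 + 4·2 + 3)/6 = 12/6 = 2; σ²_I = ((3−1)/6)² = 0.111
te_J = (3 + 4·4 + 5)/6 = 24/6 = 4; σ²_J = ((5−3)/6)² = 0.111

Forward pass:
ES_A = 0; EF_A = 13
ES_B = 0; EF_B = 15
ES_C = 13; EF_C = 13+10 = 23
ES_D = 13; EF_D = 13+9 = 22
ES_E = 13; EF_E = 13+4 = 17
ES_F = max(EF_A=13, EF_B=15) = 15; EF_F = 15+11 = 26
ES_G = 13; EF_G = 13+6 = 19
ES_H = 15; EF_H = 15+5 = 20
ES_I = 22; EF_I = 22+2 = 24
ES_J = max(EF_C=23, EF_E=17, EF_F=26, EF_G=19, EF_H=20, EF_I=24) = 26; EF_J = 26+4 = 30
Expected project duration μ = 30 days. Critical path: B → F → J.

Variance along critical path = 4.000 + 11.111 + 0.111 = 15.222; σ = √15.222 = 3.902 days.
Z = (22 − 30) / 3.902 = -2.050
P(T ≤ 22) = Φ(-2.050) ≈ 0.020

0.020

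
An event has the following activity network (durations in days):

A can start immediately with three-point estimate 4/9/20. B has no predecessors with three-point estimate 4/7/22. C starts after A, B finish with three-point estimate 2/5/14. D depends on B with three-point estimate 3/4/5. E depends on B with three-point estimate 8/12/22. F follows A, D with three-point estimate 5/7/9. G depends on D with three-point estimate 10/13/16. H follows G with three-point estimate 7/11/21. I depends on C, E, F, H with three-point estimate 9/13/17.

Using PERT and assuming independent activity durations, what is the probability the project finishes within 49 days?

te_A = (4 + 4·9 + 20)/6 = 60/6 = 10; σ²_A = ((20−4)/6)² = 7.111
te_B = (4 + 4·7 + 22)/6 = 54/6 = 9; σ²_B = ((22−4)/6)² = 9.000
te_C = (2 + 4·5 + 14)/6 = 36/6 = 6; σ²_C = ((14−2)/6)² = 4.000
te_D = (3 + 4·4 + 5)/6 = 24/6 = 4; σ²_D = ((5−3)/6)² = 0.111
te_E = (8 + 4·12 + 22)/6 = 78/6 = 13; σ²_E = ((22−8)/6)² = 5.444
te_F = (5 + 4·7 + 9)/6 = 42/6 = 7; σ²_F = ((9−5)/6)² = 0.444
te_G = (10 + 4·13 + 16)/6 = 78/6 = 13; σ²_G = ((16−10)/6)² = 1.000
te_H = (7 + 4·11 + 21)/6 = 72/6 = 12; σ²_H = ((21−7)/6)² = 5.444
te_I = (9 + 4·13 + 17)/6 = 78/6 = 13; σ²_I = ((17−9)/6)² = 1.778

Forward pass:
ES_A = 0; EF_A = 10
ES_B = 0; EF_B = 9
ES_C = max(EF_A=10, EF_B=9) = 10; EF_C = 10+6 = 16
ES_D = 9; EF_D = 9+4 = 13
ES_E = 9; EF_E = 9+13 = 22
ES_F = max(EF_A=10, EF_D=13) = 13; EF_F = 13+7 = 20
ES_G = 13; EF_G = 13+13 = 26
ES_H = 26; EF_H = 26+12 = 38
ES_I = max(EF_C=16, EF_E=22, EF_F=20, EF_H=38) = 38; EF_I = 38+13 = 51
Expected project duration μ = 51 days. Critical path: B → D → G → H → I.

Variance along critical path = 9.000 + 0.111 + 1.000 + 5.444 + 1.778 = 17.333; σ = √17.333 = 4.163 days.
Z = (49 − 51) / 4.163 = -0.480
P(T ≤ 49) = Φ(-0.480) ≈ 0.315

0.315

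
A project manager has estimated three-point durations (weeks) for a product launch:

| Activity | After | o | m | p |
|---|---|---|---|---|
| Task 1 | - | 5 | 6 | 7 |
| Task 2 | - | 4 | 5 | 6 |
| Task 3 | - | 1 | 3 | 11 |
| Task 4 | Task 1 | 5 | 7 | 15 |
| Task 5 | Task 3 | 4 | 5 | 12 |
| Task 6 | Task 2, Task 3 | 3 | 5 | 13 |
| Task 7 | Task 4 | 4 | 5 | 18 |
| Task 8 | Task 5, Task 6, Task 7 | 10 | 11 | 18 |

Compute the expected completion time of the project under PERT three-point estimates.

33 weeks

te_Task 1 = (5 + 4·6 + 7)/6 = 36/6 = 6
te_Task 2 = (4 + 4·5 + 6)/6 = 30/6 = 5
te_Task 3 = (1 + 4·3 + 11)/6 = 24/6 = 4
te_Task 4 = (5 + 4·7 + 15)/6 = 48/6 = 8
te_Task 5 = (4 + 4·5 + 12)/6 = 36/6 = 6
te_Task 6 = (3 + 4·5 + 13)/6 = 36/6 = 6
te_Task 7 = (4 + 4·5 + 18)/6 = 42/6 = 7
te_Task 8 = (10 + 4·11 + 18)/6 = 72/6 = 12

Forward pass:
ES_Task 1 = 0; EF_Task 1 = 6
ES_Task 2 = 0; EF_Task 2 = 5
ES_Task 3 = 0; EF_Task 3 = 4
ES_Task 4 = 6; EF_Task 4 = 6+8 = 14
ES_Task 5 = 4; EF_Task 5 = 4+6 = 10
ES_Task 6 = max(EF_Task 2=5, EF_Task 3=4) = 5; EF_Task 6 = 5+6 = 11
ES_Task 7 = 14; EF_Task 7 = 14+7 = 21
ES_Task 8 = max(EF_Task 5=10, EF_Task 6=11, EF_Task 7=21) = 21; EF_Task 8 = 21+12 = 33
Expected project duration μ = 33 weeks. Critical path: Task 1 → Task 4 → Task 7 → Task 8.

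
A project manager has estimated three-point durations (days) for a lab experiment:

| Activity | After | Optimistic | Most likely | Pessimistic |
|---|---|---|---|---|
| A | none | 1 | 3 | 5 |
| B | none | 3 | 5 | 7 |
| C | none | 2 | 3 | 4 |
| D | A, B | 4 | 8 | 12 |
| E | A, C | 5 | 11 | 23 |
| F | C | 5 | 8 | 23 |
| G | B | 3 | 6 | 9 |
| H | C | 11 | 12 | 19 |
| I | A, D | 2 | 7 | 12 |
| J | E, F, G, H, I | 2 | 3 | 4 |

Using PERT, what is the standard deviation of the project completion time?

te_A = (1 + 4·3 + 5)/6 = 18/6 = 3; σ²_A = ((5−1)/6)² = 0.444
te_B = (3 + 4·5 + 7)/6 = 30/6 = 5; σ²_B = ((7−3)/6)² = 0.444
te_C = (2 + 4·3 + 4)/6 = 18/6 = 3; σ²_C = ((4−2)/6)² = 0.111
te_D = (4 + 4·8 + 12)/6 = 48/6 = 8; σ²_D = ((12−4)/6)² = 1.778
te_E = (5 + 4·11 + 23)/6 = 72/6 = 12; σ²_E = ((23−5)/6)² = 9.000
te_F = (5 + 4·8 + 23)/6 = 60/6 = 10; σ²_F = ((23−5)/6)² = 9.000
te_G = (3 + 4·6 + 9)/6 = 36/6 = 6; σ²_G = ((9−3)/6)² = 1.000
te_H = (11 + 4·12 + 19)/6 = 78/6 = 13; σ²_H = ((19−11)/6)² = 1.778
te_I = (2 + 4·7 + 12)/6 = 42/6 = 7; σ²_I = ((12−2)/6)² = 2.778
te_J = (2 + 4·3 + 4)/6 = 18/6 = 3; σ²_J = ((4−2)/6)² = 0.111

Forward pass:
ES_A = 0; EF_A = 3
ES_B = 0; EF_B = 5
ES_C = 0; EF_C = 3
ES_D = max(EF_A=3, EF_B=5) = 5; EF_D = 5+8 = 13
ES_E = max(EF_A=3, EF_C=3) = 3; EF_E = 3+12 = 15
ES_F = 3; EF_F = 3+10 = 13
ES_G = 5; EF_G = 5+6 = 11
ES_H = 3; EF_H = 3+13 = 16
ES_I = max(EF_A=3, EF_D=13) = 13; EF_I = 13+7 = 20
ES_J = max(EF_E=15, EF_F=13, EF_G=11, EF_H=16, EF_I=20) = 20; EF_J = 20+3 = 23
Expected project duration μ = 23 days. Critical path: B → D → I → J.

Variance along critical path = 0.444 + 1.778 + 2.778 + 0.111 = 5.111
σ = √5.111 = 2.261 days

2.26 days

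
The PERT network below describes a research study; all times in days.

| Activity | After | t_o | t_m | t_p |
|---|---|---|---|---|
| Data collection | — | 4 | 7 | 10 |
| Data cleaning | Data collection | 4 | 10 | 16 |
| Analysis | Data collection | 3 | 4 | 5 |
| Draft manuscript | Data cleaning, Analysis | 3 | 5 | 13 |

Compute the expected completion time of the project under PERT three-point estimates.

te_Data collection = (4 + 4·7 + 10)/6 = 42/6 = 7
te_Data cleaning = (4 + 4·10 + 16)/6 = 60/6 = 10
te_Analysis = (3 + 4·4 + 5)/6 = 24/6 = 4
te_Draft manuscript = (3 + 4·5 + 13)/6 = 36/6 = 6

Forward pass:
ES_Data collection = 0; EF_Data collection = 7
ES_Data cleaning = 7; EF_Data cleaning = 7+10 = 17
ES_Analysis = 7; EF_Analysis = 7+4 = 11
ES_Draft manuscript = max(EF_Data cleaning=17, EF_Analysis=11) = 17; EF_Draft manuscript = 17+6 = 23
Expected project duration μ = 23 days. Critical path: Data collection → Data cleaning → Draft manuscript.

23 days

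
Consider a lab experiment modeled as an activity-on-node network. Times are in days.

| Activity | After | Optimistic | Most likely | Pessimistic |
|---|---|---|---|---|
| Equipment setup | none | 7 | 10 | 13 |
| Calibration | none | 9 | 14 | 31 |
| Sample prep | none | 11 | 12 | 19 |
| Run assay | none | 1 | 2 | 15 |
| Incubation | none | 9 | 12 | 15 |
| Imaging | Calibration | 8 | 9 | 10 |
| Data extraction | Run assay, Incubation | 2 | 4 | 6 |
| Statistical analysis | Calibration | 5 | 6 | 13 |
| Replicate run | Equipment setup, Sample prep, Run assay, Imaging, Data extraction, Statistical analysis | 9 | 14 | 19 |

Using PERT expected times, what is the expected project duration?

39 days

te_Equipment setup = (7 + 4·10 + 13)/6 = 60/6 = 10
te_Calibration = (9 + 4·14 + 31)/6 = 96/6 = 16
te_Sample prep = (11 + 4·12 + 19)/6 = 78/6 = 13
te_Run assay = (1 + 4·2 + 15)/6 = 24/6 = 4
te_Incubation = (9 + 4·12 + 15)/6 = 72/6 = 12
te_Imaging = (8 + 4·9 + 10)/6 = 54/6 = 9
te_Data extraction = (2 + 4·4 + 6)/6 = 24/6 = 4
te_Statistical analysis = (5 + 4·6 + 13)/6 = 42/6 = 7
te_Replicate run = (9 + 4·14 + 19)/6 = 84/6 = 14

Forward pass:
ES_Equipment setup = 0; EF_Equipment setup = 10
ES_Calibration = 0; EF_Calibration = 16
ES_Sample prep = 0; EF_Sample prep = 13
ES_Run assay = 0; EF_Run assay = 4
ES_Incubation = 0; EF_Incubation = 12
ES_Imaging = 16; EF_Imaging = 16+9 = 25
ES_Data extraction = max(EF_Run assay=4, EF_Incubation=12) = 12; EF_Data extraction = 12+4 = 16
ES_Statistical analysis = 16; EF_Statistical analysis = 16+7 = 23
ES_Replicate run = max(EF_Equipment setup=10, EF_Sample prep=13, EF_Run assay=4, EF_Imaging=25, EF_Data extraction=16, EF_Statistical analysis=23) = 25; EF_Replicate run = 25+14 = 39
Expected project duration μ = 39 days. Critical path: Calibration → Imaging → Replicate run.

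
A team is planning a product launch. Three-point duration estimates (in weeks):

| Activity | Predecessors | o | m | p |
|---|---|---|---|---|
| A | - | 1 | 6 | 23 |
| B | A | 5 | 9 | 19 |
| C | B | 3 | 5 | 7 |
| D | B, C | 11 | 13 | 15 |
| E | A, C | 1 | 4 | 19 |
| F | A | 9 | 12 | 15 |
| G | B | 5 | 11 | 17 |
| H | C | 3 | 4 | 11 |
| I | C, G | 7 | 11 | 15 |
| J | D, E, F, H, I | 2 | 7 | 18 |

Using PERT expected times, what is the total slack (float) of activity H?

te_A = (1 + 4·6 + 23)/6 = 48/6 = 8
te_B = (5 + 4·9 + 19)/6 = 60/6 = 10
te_C = (3 + 4·5 + 7)/6 = 30/6 = 5
te_D = (11 + 4·13 + 15)/6 = 78/6 = 13
te_E = (1 + 4·4 + 19)/6 = 36/6 = 6
te_F = (9 + 4·12 + 15)/6 = 72/6 = 12
te_G = (5 + 4·11 + 17)/6 = 66/6 = 11
te_H = (3 + 4·4 + 11)/6 = 30/6 = 5
te_I = (7 + 4·11 + 15)/6 = 66/6 = 11
te_J = (2 + 4·7 + 18)/6 = 48/6 = 8

Forward pass:
ES_A = 0; EF_A = 8
ES_B = 8; EF_B = 8+10 = 18
ES_C = 18; EF_C = 18+5 = 23
ES_D = max(EF_B=18, EF_C=23) = 23; EF_D = 23+13 = 36
ES_E = max(EF_A=8, EF_C=23) = 23; EF_E = 23+6 = 29
ES_F = 8; EF_F = 8+12 = 20
ES_G = 18; EF_G = 18+11 = 29
ES_H = 23; EF_H = 23+5 = 28
ES_I = max(EF_C=23, EF_G=29) = 29; EF_I = 29+11 = 40
ES_J = max(EF_D=36, EF_E=29, EF_F=20, EF_H=28, EF_I=40) = 40; EF_J = 40+8 = 48
Expected project duration μ = 48 weeks. Critical path: A → B → G → I → J.

Backward pass:
LF_J = 48; LS_J = 48−8 = 40
LF_I = LS_J = 40; LS_I = 40−11 = 29
LF_H = LS_J = 40; LS_H = 40−5 = 35
LF_G = LS_I = 29; LS_G = 29−11 = 18
LF_F = LS_J = 40; LS_F = 40−12 = 28
LF_E = LS_J = 40; LS_E = 40−6 = 34
LF_D = LS_J = 40; LS_D = 40−13 = 27
LF_C = min(LS_D=27, LS_E=34, LS_H=35, LS_I=29) = 27; LS_C = 27−5 = 22
LF_B = min(LS_C=22, LS_D=27, LS_G=18) = 18; LS_B = 18−10 = 8
LF_A = min(LS_B=8, LS_E=34, LS_F=28) = 8; LS_A = 8−8 = 0
Slack_H = LS_H − ES_H = 35 − 23 = 12

12 weeks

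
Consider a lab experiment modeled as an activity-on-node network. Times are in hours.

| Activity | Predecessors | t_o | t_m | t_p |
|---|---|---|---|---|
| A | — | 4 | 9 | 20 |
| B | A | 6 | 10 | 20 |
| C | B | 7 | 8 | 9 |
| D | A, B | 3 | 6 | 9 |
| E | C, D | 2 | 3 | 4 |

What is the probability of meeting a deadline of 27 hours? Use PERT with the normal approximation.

0.081

te_A = (4 + 4·9 + 20)/6 = 60/6 = 10; σ²_A = ((20−4)/6)² = 7.111
te_B = (6 + 4·10 + 20)/6 = 66/6 = 11; σ²_B = ((20−6)/6)² = 5.444
te_C = (7 + 4·8 + 9)/6 = 48/6 = 8; σ²_C = ((9−7)/6)² = 0.111
te_D = (3 + 4·6 + 9)/6 = 36/6 = 6; σ²_D = ((9−3)/6)² = 1.000
te_E = (2 + 4·3 + 4)/6 = 18/6 = 3; σ²_E = ((4−2)/6)² = 0.111

Forward pass:
ES_A = 0; EF_A = 10
ES_B = 10; EF_B = 10+11 = 21
ES_C = 21; EF_C = 21+8 = 29
ES_D = max(EF_A=10, EF_B=21) = 21; EF_D = 21+6 = 27
ES_E = max(EF_C=29, EF_D=27) = 29; EF_E = 29+3 = 32
Expected project duration μ = 32 hours. Critical path: A → B → C → E.

Variance along critical path = 7.111 + 5.444 + 0.111 + 0.111 = 12.778; σ = √12.778 = 3.575 hours.
Z = (27 − 32) / 3.575 = -1.399
P(T ≤ 27) = Φ(-1.399) ≈ 0.081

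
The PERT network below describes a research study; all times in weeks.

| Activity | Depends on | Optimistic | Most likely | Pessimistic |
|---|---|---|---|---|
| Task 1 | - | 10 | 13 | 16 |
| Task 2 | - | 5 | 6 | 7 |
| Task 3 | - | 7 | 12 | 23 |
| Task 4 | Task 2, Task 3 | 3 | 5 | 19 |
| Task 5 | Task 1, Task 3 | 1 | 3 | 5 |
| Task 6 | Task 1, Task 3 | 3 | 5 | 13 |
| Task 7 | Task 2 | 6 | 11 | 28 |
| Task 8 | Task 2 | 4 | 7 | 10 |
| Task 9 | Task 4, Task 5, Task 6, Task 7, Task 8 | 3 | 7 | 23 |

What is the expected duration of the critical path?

29 weeks

te_Task 1 = (10 + 4·13 + 16)/6 = 78/6 = 13
te_Task 2 = (5 + 4·6 + 7)/6 = 36/6 = 6
te_Task 3 = (7 + 4·12 + 23)/6 = 78/6 = 13
te_Task 4 = (3 + 4·5 + 19)/6 = 42/6 = 7
te_Task 5 = (1 + 4·3 + 5)/6 = 18/6 = 3
te_Task 6 = (3 + 4·5 + 13)/6 = 36/6 = 6
te_Task 7 = (6 + 4·11 + 28)/6 = 78/6 = 13
te_Task 8 = (4 + 4·7 + 10)/6 = 42/6 = 7
te_Task 9 = (3 + 4·7 + 23)/6 = 54/6 = 9

Forward pass:
ES_Task 1 = 0; EF_Task 1 = 13
ES_Task 2 = 0; EF_Task 2 = 6
ES_Task 3 = 0; EF_Task 3 = 13
ES_Task 4 = max(EF_Task 2=6, EF_Task 3=13) = 13; EF_Task 4 = 13+7 = 20
ES_Task 5 = max(EF_Task 1=13, EF_Task 3=13) = 13; EF_Task 5 = 13+3 = 16
ES_Task 6 = max(EF_Task 1=13, EF_Task 3=13) = 13; EF_Task 6 = 13+6 = 19
ES_Task 7 = 6; EF_Task 7 = 6+13 = 19
ES_Task 8 = 6; EF_Task 8 = 6+7 = 13
ES_Task 9 = max(EF_Task 4=20, EF_Task 5=16, EF_Task 6=19, EF_Task 7=19, EF_Task 8=13) = 20; EF_Task 9 = 20+9 = 29
Expected project duration μ = 29 weeks. Critical path: Task 3 → Task 4 → Task 9.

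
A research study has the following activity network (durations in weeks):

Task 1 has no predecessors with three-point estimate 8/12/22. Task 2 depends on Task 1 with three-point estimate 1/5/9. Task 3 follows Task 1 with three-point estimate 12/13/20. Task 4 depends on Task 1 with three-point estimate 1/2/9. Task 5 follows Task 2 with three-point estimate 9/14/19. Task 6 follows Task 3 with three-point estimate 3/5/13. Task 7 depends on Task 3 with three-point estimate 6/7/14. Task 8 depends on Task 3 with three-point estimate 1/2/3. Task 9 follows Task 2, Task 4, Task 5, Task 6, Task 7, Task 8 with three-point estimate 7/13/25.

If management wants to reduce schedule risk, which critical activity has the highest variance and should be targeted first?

Task 9

te_Task 1 = (8 + 4·12 + 22)/6 = 78/6 = 13; σ²_Task 1 = ((22−8)/6)² = 5.444
te_Task 2 = (1 + 4·5 + 9)/6 = 30/6 = 5; σ²_Task 2 = ((9−1)/6)² = 1.778
te_Task 3 = (12 + 4·13 + 20)/6 = 84/6 = 14; σ²_Task 3 = ((20−12)/6)² = 1.778
te_Task 4 = (1 + 4·2 + 9)/6 = 18/6 = 3; σ²_Task 4 = ((9−1)/6)² = 1.778
te_Task 5 = (9 + 4·14 + 19)/6 = 84/6 = 14; σ²_Task 5 = ((19−9)/6)² = 2.778
te_Task 6 = (3 + 4·5 + 13)/6 = 36/6 = 6; σ²_Task 6 = ((13−3)/6)² = 2.778
te_Task 7 = (6 + 4·7 + 14)/6 = 48/6 = 8; σ²_Task 7 = ((14−6)/6)² = 1.778
te_Task 8 = (1 + 4·2 + 3)/6 = 12/6 = 2; σ²_Task 8 = ((3−1)/6)² = 0.111
te_Task 9 = (7 + 4·13 + 25)/6 = 84/6 = 14; σ²_Task 9 = ((25−7)/6)² = 9.000

Forward pass:
ES_Task 1 = 0; EF_Task 1 = 13
ES_Task 2 = 13; EF_Task 2 = 13+5 = 18
ES_Task 3 = 13; EF_Task 3 = 13+14 = 27
ES_Task 4 = 13; EF_Task 4 = 13+3 = 16
ES_Task 5 = 18; EF_Task 5 = 18+14 = 32
ES_Task 6 = 27; EF_Task 6 = 27+6 = 33
ES_Task 7 = 27; EF_Task 7 = 27+8 = 35
ES_Task 8 = 27; EF_Task 8 = 27+2 = 29
ES_Task 9 = max(EF_Task 2=18, EF_Task 4=16, EF_Task 5=32, EF_Task 6=33, EF_Task 7=35, EF_Task 8=29) = 35; EF_Task 9 = 35+14 = 49
Expected project duration μ = 49 weeks. Critical path: Task 1 → Task 3 → Task 7 → Task 9.

Variances on critical path: σ²_Task 1=5.444, σ²_Task 3=1.778, σ²_Task 7=1.778, σ²_Task 9=9.000.
Largest is σ²_Task 9 = 9.000.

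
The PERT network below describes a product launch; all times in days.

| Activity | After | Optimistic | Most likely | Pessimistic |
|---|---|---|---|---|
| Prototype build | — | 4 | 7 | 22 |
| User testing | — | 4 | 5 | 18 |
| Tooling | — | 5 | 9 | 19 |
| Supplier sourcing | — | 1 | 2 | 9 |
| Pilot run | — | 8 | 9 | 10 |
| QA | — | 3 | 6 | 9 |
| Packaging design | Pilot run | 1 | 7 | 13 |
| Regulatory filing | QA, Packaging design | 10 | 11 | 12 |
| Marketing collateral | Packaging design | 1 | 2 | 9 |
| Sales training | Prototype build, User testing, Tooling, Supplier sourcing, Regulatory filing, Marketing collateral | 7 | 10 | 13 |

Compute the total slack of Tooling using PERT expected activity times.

te_Prototype build = (4 + 4·7 + 22)/6 = 54/6 = 9
te_User testing = (4 + 4·5 + 18)/6 = 42/6 = 7
te_Tooling = (5 + 4·9 + 19)/6 = 60/6 = 10
te_Supplier sourcing = (1 + 4·2 + 9)/6 = 18/6 = 3
te_Pilot run = (8 + 4·9 + 10)/6 = 54/6 = 9
te_QA = (3 + 4·6 + 9)/6 = 36/6 = 6
te_Packaging design = (1 + 4·7 + 13)/6 = 42/6 = 7
te_Regulatory filing = (10 + 4·11 + 12)/6 = 66/6 = 11
te_Marketing collateral = (1 + 4·2 + 9)/6 = 18/6 = 3
te_Sales training = (7 + 4·10 + 13)/6 = 60/6 = 10

Forward pass:
ES_Prototype build = 0; EF_Prototype build = 9
ES_User testing = 0; EF_User testing = 7
ES_Tooling = 0; EF_Tooling = 10
ES_Supplier sourcing = 0; EF_Supplier sourcing = 3
ES_Pilot run = 0; EF_Pilot run = 9
ES_QA = 0; EF_QA = 6
ES_Packaging design = 9; EF_Packaging design = 9+7 = 16
ES_Regulatory filing = max(EF_QA=6, EF_Packaging design=16) = 16; EF_Regulatory filing = 16+11 = 27
ES_Marketing collateral = 16; EF_Marketing collateral = 16+3 = 19
ES_Sales training = max(EF_Prototype build=9, EF_User testing=7, EF_Tooling=10, EF_Supplier sourcing=3, EF_Regulatory filing=27, EF_Marketing collateral=19) = 27; EF_Sales training = 27+10 = 37
Expected project duration μ = 37 days. Critical path: Pilot run → Packaging design → Regulatory filing → Sales training.

Backward pass:
LF_Sales training = 37; LS_Sales training = 37−10 = 27
LF_Marketing collateral = LS_Sales training = 27; LS_Marketing collateral = 27−3 = 24
LF_Regulatory filing = LS_Sales training = 27; LS_Regulatory filing = 27−11 = 16
LF_Packaging design = min(LS_Regulatory filing=16, LS_Marketing collateral=24) = 16; LS_Packaging design = 16−7 = 9
LF_QA = LS_Regulatory filing = 16; LS_QA = 16−6 = 10
LF_Pilot run = LS_Packaging design = 9; LS_Pilot run = 9−9 = 0
LF_Supplier sourcing = LS_Sales training = 27; LS_Supplier sourcing = 27−3 = 24
LF_Tooling = LS_Sales training = 27; LS_Tooling = 27−10 = 17
LF_User testing = LS_Sales training = 27; LS_User testing = 27−7 = 20
LF_Prototype build = LS_Sales training = 27; LS_Prototype build = 27−9 = 18
Slack_Tooling = LS_Tooling − ES_Tooling = 17 − 0 = 17

17 days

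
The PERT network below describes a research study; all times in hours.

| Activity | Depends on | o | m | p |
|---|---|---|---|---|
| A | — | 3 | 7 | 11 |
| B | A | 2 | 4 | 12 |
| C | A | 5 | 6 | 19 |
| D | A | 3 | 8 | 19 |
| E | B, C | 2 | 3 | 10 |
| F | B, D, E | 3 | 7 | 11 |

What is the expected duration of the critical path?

26 hours

te_A = (3 + 4·7 + 11)/6 = 42/6 = 7
te_B = (2 + 4·4 + 12)/6 = 30/6 = 5
te_C = (5 + 4·6 + 19)/6 = 48/6 = 8
te_D = (3 + 4·8 + 19)/6 = 54/6 = 9
te_E = (2 + 4·3 + 10)/6 = 24/6 = 4
te_F = (3 + 4·7 + 11)/6 = 42/6 = 7

Forward pass:
ES_A = 0; EF_A = 7
ES_B = 7; EF_B = 7+5 = 12
ES_C = 7; EF_C = 7+8 = 15
ES_D = 7; EF_D = 7+9 = 16
ES_E = max(EF_B=12, EF_C=15) = 15; EF_E = 15+4 = 19
ES_F = max(EF_B=12, EF_D=16, EF_E=19) = 19; EF_F = 19+7 = 26
Expected project duration μ = 26 hours. Critical path: A → C → E → F.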